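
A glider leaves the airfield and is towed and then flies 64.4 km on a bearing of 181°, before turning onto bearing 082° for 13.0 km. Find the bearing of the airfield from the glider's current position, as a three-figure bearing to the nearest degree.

Leg 1 (181°, 64.4 km): east 64.4 sin 181° = -1.12, north 64.4 cos 181° = -64.39
Leg 2 (082°, 13.0 km): east 13.0 sin 82° = 12.87, north 13.0 cos 82° = 1.81
Net displacement: 11.75 east, -62.58 north. Direction back to start is (-11.75, 62.58): bearing = atan2(-11.75, 62.58) mod 360° = 349.37° ≈ 349°.

349°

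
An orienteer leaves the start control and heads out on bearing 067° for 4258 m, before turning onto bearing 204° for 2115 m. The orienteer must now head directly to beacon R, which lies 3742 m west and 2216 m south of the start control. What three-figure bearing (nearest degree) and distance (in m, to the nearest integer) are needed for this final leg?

254°, 7075 m

Leg 1 (067°, 4258 m): east 4258 sin 67° = 3919.51, north 4258 cos 67° = 1663.73
Leg 2 (204°, 2115 m): east 2115 sin 204° = -860.25, north 2115 cos 204° = -1932.15
Current position: (3059.26, -268.42). Target: (-3742, -2216). Remaining: Δeast = -6801.26, Δnorth = -1947.58.
Bearing = atan2(-6801.26, -1947.58) mod 360° = 254.02°; distance = √((-6801.26)² + (-1947.58)²) = 7074.620 m.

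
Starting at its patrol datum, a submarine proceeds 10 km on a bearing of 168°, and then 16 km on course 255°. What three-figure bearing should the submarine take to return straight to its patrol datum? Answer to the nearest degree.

Leg 1 (168°, 10 km): east 10 sin 168° = 2.08, north 10 cos 168° = -9.78
Leg 2 (255°, 16 km): east 16 sin 255° = -15.45, north 16 cos 255° = -4.14
Net displacement: -13.38 east, -13.92 north. Direction back to start is (13.38, 13.92): bearing = atan2(13.38, 13.92) mod 360° = 43.85° ≈ 044°.

044°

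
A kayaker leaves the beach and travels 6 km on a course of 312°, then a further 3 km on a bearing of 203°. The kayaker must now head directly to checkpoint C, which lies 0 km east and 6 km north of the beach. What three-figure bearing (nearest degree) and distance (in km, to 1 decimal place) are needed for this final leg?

Leg 1 (312°, 6 km): east 6 sin 312° = -4.46, north 6 cos 312° = 4.01
Leg 2 (203°, 3 km): east 3 sin 203° = -1.17, north 3 cos 203° = -2.76
Current position: (-5.63, 1.25). Target: (0, 6). Remaining: Δeast = 5.63, Δnorth = 4.75.
Bearing = atan2(5.63, 4.75) mod 360° = 49.87°; distance = √((5.63)² + (4.75)²) = 7.365 km.

050°, 7.4 km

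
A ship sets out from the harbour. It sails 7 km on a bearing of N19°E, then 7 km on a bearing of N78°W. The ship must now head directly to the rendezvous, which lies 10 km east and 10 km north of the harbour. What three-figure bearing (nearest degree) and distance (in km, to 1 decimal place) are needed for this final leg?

082°, 14.7 km

Leg 1 (N19°E, 7 km): east 7 sin 19° = 2.28, north 7 cos 19° = 6.62
Leg 2 (N78°W, 7 km): east 7 sin 282° = -6.85, north 7 cos 282° = 1.46
Current position: (-4.57, 8.07). Target: (10, 10). Remaining: Δeast = 14.57, Δnorth = 1.93.
Bearing = atan2(14.57, 1.93) mod 360° = 82.47°; distance = √((14.57)² + (1.93)²) = 14.695 km.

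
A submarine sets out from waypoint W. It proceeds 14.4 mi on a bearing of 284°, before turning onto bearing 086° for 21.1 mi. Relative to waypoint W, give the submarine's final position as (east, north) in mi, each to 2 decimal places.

(7.08, 4.96)

Leg 1 (284°, 14.4 mi): east 14.4 sin 284° = -13.97, north 14.4 cos 284° = 3.48
Leg 2 (086°, 21.1 mi): east 21.1 sin 86° = 21.05, north 21.1 cos 86° = 1.47
Summing: 7.08 mi east, 4.96 mi north → (7.08, 4.96).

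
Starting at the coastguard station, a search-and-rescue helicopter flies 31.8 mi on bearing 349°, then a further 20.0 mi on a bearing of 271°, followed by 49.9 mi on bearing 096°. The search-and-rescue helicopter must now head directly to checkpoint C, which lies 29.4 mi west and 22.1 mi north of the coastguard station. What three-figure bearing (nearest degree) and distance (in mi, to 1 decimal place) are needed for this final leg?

265°, 53.1 mi

Leg 1 (349°, 31.8 mi): east 31.8 sin 349° = -6.07, north 31.8 cos 349° = 31.22
Leg 2 (271°, 20.0 mi): east 20.0 sin 271° = -20.00, north 20.0 cos 271° = 0.35
Leg 3 (096°, 49.9 mi): east 49.9 sin 96° = 49.63, north 49.9 cos 96° = -5.22
Current position: (23.56, 26.35). Target: (-29.4, 22.1). Remaining: Δeast = -52.96, Δnorth = -4.25.
Bearing = atan2(-52.96, -4.25) mod 360° = 265.41°; distance = √((-52.96)² + (-4.25)²) = 53.132 mi.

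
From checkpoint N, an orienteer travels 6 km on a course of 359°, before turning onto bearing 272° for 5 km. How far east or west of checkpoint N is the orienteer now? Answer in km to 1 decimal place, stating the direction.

Leg 1 (359°, 6 km): east 6 sin 359° = -0.10, north 6 cos 359° = 6.00
Leg 2 (272°, 5 km): east 5 sin 272° = -5.00, north 5 cos 272° = 0.17
Net east component: -5.10 km.

5.1 km west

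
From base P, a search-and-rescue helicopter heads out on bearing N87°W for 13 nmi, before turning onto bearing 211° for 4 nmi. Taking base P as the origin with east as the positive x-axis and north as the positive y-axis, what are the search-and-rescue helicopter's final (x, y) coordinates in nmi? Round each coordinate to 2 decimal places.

(-15.04, -2.75)

Leg 1 (N87°W, 13 nmi): east 13 sin 273° = -12.98, north 13 cos 273° = 0.68
Leg 2 (211°, 4 nmi): east 4 sin 211° = -2.06, north 4 cos 211° = -3.43
Summing: -15.04 nmi east, -2.75 nmi north → (-15.04, -2.75).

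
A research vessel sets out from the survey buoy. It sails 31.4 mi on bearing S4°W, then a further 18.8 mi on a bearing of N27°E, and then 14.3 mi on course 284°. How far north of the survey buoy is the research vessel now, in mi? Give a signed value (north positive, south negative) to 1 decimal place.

Leg 1 (S4°W, 31.4 mi): east 31.4 sin 184° = -2.19, north 31.4 cos 184° = -31.32
Leg 2 (N27°E, 18.8 mi): east 18.8 sin 27° = 8.54, north 18.8 cos 27° = 16.75
Leg 3 (284°, 14.3 mi): east 14.3 sin 284° = -13.88, north 14.3 cos 284° = 3.46
Net north component: -11.11 mi.

-11.1 mi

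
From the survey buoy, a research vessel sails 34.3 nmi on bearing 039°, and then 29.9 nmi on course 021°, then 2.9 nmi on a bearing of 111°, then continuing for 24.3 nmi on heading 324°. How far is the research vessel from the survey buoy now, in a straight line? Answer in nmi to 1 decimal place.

76.1 nmi

Leg 1 (039°, 34.3 nmi): east 34.3 sin 39° = 21.59, north 34.3 cos 39° = 26.66
Leg 2 (021°, 29.9 nmi): east 29.9 sin 21° = 10.72, north 29.9 cos 21° = 27.91
Leg 3 (111°, 2.9 nmi): east 2.9 sin 111° = 2.71, north 2.9 cos 111° = -1.04
Leg 4 (324°, 24.3 nmi): east 24.3 sin 324° = -14.28, north 24.3 cos 324° = 19.66
Net: 20.73 east, 73.19 north. Distance = √((20.73)² + (73.19)²) = 76.068 nmi.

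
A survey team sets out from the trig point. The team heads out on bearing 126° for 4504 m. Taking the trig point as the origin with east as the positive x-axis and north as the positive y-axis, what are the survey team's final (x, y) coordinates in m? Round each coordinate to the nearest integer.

Leg 1 (126°, 4504 m): east 4504 sin 126° = 3643.81, north 4504 cos 126° = -2647.38
Summing: 3643.81 m east, -2647.38 m north → (3644, -2647).

(3644, -2647)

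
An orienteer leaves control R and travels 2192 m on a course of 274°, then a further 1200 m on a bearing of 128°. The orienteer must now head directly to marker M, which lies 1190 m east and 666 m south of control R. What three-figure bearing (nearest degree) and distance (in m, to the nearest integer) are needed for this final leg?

Leg 1 (274°, 2192 m): east 2192 sin 274° = -2186.66, north 2192 cos 274° = 152.91
Leg 2 (128°, 1200 m): east 1200 sin 128° = 945.61, north 1200 cos 128° = -738.79
Current position: (-1241.05, -585.89). Target: (1190, -666). Remaining: Δeast = 2431.05, Δnorth = -80.11.
Bearing = atan2(2431.05, -80.11) mod 360° = 91.89°; distance = √((2431.05)² + (-80.11)²) = 2432.367 m.

092°, 2432 m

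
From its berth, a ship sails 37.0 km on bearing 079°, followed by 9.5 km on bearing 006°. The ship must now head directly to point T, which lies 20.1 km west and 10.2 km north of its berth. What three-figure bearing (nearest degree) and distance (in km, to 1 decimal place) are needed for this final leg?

264°, 57.8 km

Leg 1 (079°, 37.0 km): east 37.0 sin 79° = 36.32, north 37.0 cos 79° = 7.06
Leg 2 (006°, 9.5 km): east 9.5 sin 6° = 0.99, north 9.5 cos 6° = 9.45
Current position: (37.31, 16.51). Target: (-20.1, 10.2). Remaining: Δeast = -57.41, Δnorth = -6.31.
Bearing = atan2(-57.41, -6.31) mod 360° = 263.73°; distance = √((-57.41)² + (-6.31)²) = 57.759 km.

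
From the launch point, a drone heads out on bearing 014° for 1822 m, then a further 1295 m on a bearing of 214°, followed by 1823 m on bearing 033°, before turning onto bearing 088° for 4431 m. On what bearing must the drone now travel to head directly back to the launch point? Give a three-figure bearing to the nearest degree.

245°

Leg 1 (014°, 1822 m): east 1822 sin 14° = 440.78, north 1822 cos 14° = 1767.88
Leg 2 (214°, 1295 m): east 1295 sin 214° = -724.15, north 1295 cos 214° = -1073.60
Leg 3 (033°, 1823 m): east 1823 sin 33° = 992.88, north 1823 cos 33° = 1528.90
Leg 4 (088°, 4431 m): east 4431 sin 88° = 4428.30, north 4431 cos 88° = 154.64
Net displacement: 5137.80 east, 2377.81 north. Direction back to start is (-5137.80, -2377.81): bearing = atan2(-5137.80, -2377.81) mod 360° = 245.16° ≈ 245°.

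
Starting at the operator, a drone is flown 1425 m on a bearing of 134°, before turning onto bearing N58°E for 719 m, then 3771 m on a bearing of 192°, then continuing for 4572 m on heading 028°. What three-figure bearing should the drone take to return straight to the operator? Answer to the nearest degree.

Leg 1 (134°, 1425 m): east 1425 sin 134° = 1025.06, north 1425 cos 134° = -989.89
Leg 2 (N58°E, 719 m): east 719 sin 58° = 609.75, north 719 cos 58° = 381.01
Leg 3 (192°, 3771 m): east 3771 sin 192° = -784.03, north 3771 cos 192° = -3688.59
Leg 4 (028°, 4572 m): east 4572 sin 28° = 2146.42, north 4572 cos 28° = 4036.84
Net displacement: 2997.19 east, -260.63 north. Direction back to start is (-2997.19, 260.63): bearing = atan2(-2997.19, 260.63) mod 360° = 274.97° ≈ 275°.

275°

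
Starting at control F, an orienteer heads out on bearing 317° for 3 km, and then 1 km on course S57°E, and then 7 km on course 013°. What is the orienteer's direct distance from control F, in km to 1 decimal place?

Leg 1 (317°, 3 km): east 3 sin 317° = -2.05, north 3 cos 317° = 2.19
Leg 2 (S57°E, 1 km): east 1 sin 123° = 0.84, north 1 cos 123° = -0.54
Leg 3 (013°, 7 km): east 7 sin 13° = 1.57, north 7 cos 13° = 6.82
Net: 0.37 east, 8.47 north. Distance = √((0.37)² + (8.47)²) = 8.478 km.

8.5 km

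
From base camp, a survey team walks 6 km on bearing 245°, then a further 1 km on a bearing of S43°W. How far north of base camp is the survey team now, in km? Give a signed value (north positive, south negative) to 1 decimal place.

-3.3 km

Leg 1 (245°, 6 km): east 6 sin 245° = -5.44, north 6 cos 245° = -2.54
Leg 2 (S43°W, 1 km): east 1 sin 223° = -0.68, north 1 cos 223° = -0.73
Net north component: -3.27 km.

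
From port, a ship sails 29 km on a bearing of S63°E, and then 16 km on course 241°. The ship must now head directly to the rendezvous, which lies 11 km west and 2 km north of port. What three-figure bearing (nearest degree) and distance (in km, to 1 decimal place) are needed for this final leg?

Leg 1 (S63°E, 29 km): east 29 sin 117° = 25.84, north 29 cos 117° = -13.17
Leg 2 (241°, 16 km): east 16 sin 241° = -13.99, north 16 cos 241° = -7.76
Current position: (11.85, -20.92). Target: (-11, 2). Remaining: Δeast = -22.85, Δnorth = 22.92.
Bearing = atan2(-22.85, 22.92) mod 360° = 315.10°; distance = √((-22.85)² + (22.92)²) = 32.363 km.

315°, 32.4 km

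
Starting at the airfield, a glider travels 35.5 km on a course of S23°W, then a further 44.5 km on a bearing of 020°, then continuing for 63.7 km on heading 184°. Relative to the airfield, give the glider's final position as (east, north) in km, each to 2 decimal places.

Leg 1 (S23°W, 35.5 km): east 35.5 sin 203° = -13.87, north 35.5 cos 203° = -32.68
Leg 2 (020°, 44.5 km): east 44.5 sin 20° = 15.22, north 44.5 cos 20° = 41.82
Leg 3 (184°, 63.7 km): east 63.7 sin 184° = -4.44, north 63.7 cos 184° = -63.54
Summing: -3.09 km east, -54.41 km north → (-3.09, -54.41).

(-3.09, -54.41)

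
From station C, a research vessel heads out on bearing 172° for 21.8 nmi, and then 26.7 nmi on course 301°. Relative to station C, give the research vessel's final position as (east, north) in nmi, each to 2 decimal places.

(-19.85, -7.84)

Leg 1 (172°, 21.8 nmi): east 21.8 sin 172° = 3.03, north 21.8 cos 172° = -21.59
Leg 2 (301°, 26.7 nmi): east 26.7 sin 301° = -22.89, north 26.7 cos 301° = 13.75
Summing: -19.85 nmi east, -7.84 nmi north → (-19.85, -7.84).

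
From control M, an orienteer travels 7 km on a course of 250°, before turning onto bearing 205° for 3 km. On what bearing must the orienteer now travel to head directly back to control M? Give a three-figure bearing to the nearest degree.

057°

Leg 1 (250°, 7 km): east 7 sin 250° = -6.58, north 7 cos 250° = -2.39
Leg 2 (205°, 3 km): east 3 sin 205° = -1.27, north 3 cos 205° = -2.72
Net displacement: -7.85 east, -5.11 north. Direction back to start is (7.85, 5.11): bearing = atan2(7.85, 5.11) mod 360° = 56.91° ≈ 057°.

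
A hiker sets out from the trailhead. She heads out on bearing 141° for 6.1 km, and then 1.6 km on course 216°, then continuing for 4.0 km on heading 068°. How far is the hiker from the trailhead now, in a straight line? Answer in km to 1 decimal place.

Leg 1 (141°, 6.1 km): east 6.1 sin 141° = 3.84, north 6.1 cos 141° = -4.74
Leg 2 (216°, 1.6 km): east 1.6 sin 216° = -0.94, north 1.6 cos 216° = -1.29
Leg 3 (068°, 4.0 km): east 4.0 sin 68° = 3.71, north 4.0 cos 68° = 1.50
Net: 6.61 east, -4.54 north. Distance = √((6.61)² + (-4.54)²) = 8.015 km.

8.0 km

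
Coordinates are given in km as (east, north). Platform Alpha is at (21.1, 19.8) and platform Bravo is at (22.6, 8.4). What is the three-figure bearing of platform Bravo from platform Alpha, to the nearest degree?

Δeast = 22.6 − 21.1 = 1.50; Δnorth = 8.4 − 19.8 = -11.40.
Bearing = atan2(Δeast, Δnorth) mod 360° = 172.50° ≈ 173°.

173°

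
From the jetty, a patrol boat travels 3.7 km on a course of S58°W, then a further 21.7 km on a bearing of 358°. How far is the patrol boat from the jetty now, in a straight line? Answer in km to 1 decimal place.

Leg 1 (S58°W, 3.7 km): east 3.7 sin 238° = -3.14, north 3.7 cos 238° = -1.96
Leg 2 (358°, 21.7 km): east 21.7 sin 358° = -0.76, north 21.7 cos 358° = 21.69
Net: -3.90 east, 19.73 north. Distance = √((-3.90)² + (19.73)²) = 20.107 km.

20.1 km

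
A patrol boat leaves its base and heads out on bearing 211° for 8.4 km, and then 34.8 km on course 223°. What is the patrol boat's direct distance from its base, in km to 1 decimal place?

Leg 1 (211°, 8.4 km): east 8.4 sin 211° = -4.33, north 8.4 cos 211° = -7.20
Leg 2 (223°, 34.8 km): east 34.8 sin 223° = -23.73, north 34.8 cos 223° = -25.45
Net: -28.06 east, -32.65 north. Distance = √((-28.06)² + (-32.65)²) = 43.052 km.

43.1 km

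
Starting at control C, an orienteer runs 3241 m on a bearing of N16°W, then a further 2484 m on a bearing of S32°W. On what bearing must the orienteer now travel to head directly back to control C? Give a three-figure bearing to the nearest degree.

Leg 1 (N16°W, 3241 m): east 3241 sin 344° = -893.34, north 3241 cos 344° = 3115.45
Leg 2 (S32°W, 2484 m): east 2484 sin 212° = -1316.32, north 2484 cos 212° = -2106.55
Net displacement: -2209.66 east, 1008.90 north. Direction back to start is (2209.66, -1008.90): bearing = atan2(2209.66, -1008.90) mod 360° = 114.54° ≈ 115°.

115°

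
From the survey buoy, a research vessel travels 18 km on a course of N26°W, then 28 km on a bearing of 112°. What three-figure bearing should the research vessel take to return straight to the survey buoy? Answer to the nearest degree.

Leg 1 (N26°W, 18 km): east 18 sin 334° = -7.89, north 18 cos 334° = 16.18
Leg 2 (112°, 28 km): east 28 sin 112° = 25.96, north 28 cos 112° = -10.49
Net displacement: 18.07 east, 5.69 north. Direction back to start is (-18.07, -5.69): bearing = atan2(-18.07, -5.69) mod 360° = 252.52° ≈ 253°.

253°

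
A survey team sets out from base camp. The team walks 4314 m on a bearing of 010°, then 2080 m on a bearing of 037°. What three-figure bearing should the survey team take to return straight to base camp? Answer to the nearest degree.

Leg 1 (010°, 4314 m): east 4314 sin 10° = 749.12, north 4314 cos 10° = 4248.46
Leg 2 (037°, 2080 m): east 2080 sin 37° = 1251.78, north 2080 cos 37° = 1661.16
Net displacement: 2000.89 east, 5909.62 north. Direction back to start is (-2000.89, -5909.62): bearing = atan2(-2000.89, -5909.62) mod 360° = 198.71° ≈ 199°.

199°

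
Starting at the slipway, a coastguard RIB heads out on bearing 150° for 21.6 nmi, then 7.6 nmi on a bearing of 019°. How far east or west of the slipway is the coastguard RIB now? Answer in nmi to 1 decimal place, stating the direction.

Leg 1 (150°, 21.6 nmi): east 21.6 sin 150° = 10.80, north 21.6 cos 150° = -18.71
Leg 2 (019°, 7.6 nmi): east 7.6 sin 19° = 2.47, north 7.6 cos 19° = 7.19
Net east component: 13.27 nmi.

13.3 nmi east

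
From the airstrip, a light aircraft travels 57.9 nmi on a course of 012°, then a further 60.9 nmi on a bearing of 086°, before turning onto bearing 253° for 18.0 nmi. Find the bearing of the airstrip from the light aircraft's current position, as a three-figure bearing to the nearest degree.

Leg 1 (012°, 57.9 nmi): east 57.9 sin 12° = 12.04, north 57.9 cos 12° = 56.63
Leg 2 (086°, 60.9 nmi): east 60.9 sin 86° = 60.75, north 60.9 cos 86° = 4.25
Leg 3 (253°, 18.0 nmi): east 18.0 sin 253° = -17.21, north 18.0 cos 253° = -5.26
Net displacement: 55.58 east, 55.62 north. Direction back to start is (-55.58, -55.62): bearing = atan2(-55.58, -55.62) mod 360° = 224.98° ≈ 225°.

225°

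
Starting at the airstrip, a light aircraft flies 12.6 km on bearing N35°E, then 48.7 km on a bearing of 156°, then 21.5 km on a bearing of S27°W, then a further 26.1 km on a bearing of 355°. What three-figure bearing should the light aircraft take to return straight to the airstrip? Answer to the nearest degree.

331°

Leg 1 (N35°E, 12.6 km): east 12.6 sin 35° = 7.23, north 12.6 cos 35° = 10.32
Leg 2 (156°, 48.7 km): east 48.7 sin 156° = 19.81, north 48.7 cos 156° = -44.49
Leg 3 (S27°W, 21.5 km): east 21.5 sin 207° = -9.76, north 21.5 cos 207° = -19.16
Leg 4 (355°, 26.1 km): east 26.1 sin 355° = -2.27, north 26.1 cos 355° = 26.00
Net displacement: 15.00 east, -27.32 north. Direction back to start is (-15.00, 27.32): bearing = atan2(-15.00, 27.32) mod 360° = 331.24° ≈ 331°.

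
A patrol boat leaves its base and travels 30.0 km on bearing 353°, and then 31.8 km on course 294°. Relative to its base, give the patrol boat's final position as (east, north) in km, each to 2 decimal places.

Leg 1 (353°, 30.0 km): east 30.0 sin 353° = -3.66, north 30.0 cos 353° = 29.78
Leg 2 (294°, 31.8 km): east 31.8 sin 294° = -29.05, north 31.8 cos 294° = 12.93
Summing: -32.71 km east, 42.71 km north → (-32.71, 42.71).

(-32.71, 42.71)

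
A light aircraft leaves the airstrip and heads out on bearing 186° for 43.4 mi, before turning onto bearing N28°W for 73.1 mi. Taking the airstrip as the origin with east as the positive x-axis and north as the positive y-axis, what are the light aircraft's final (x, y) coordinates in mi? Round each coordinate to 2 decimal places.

Leg 1 (186°, 43.4 mi): east 43.4 sin 186° = -4.54, north 43.4 cos 186° = -43.16
Leg 2 (N28°W, 73.1 mi): east 73.1 sin 332° = -34.32, north 73.1 cos 332° = 64.54
Summing: -38.85 mi east, 21.38 mi north → (-38.85, 21.38).

(-38.85, 21.38)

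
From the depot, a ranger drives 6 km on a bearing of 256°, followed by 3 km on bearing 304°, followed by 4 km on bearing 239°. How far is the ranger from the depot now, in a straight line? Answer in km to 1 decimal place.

11.9 km

Leg 1 (256°, 6 km): east 6 sin 256° = -5.82, north 6 cos 256° = -1.45
Leg 2 (304°, 3 km): east 3 sin 304° = -2.49, north 3 cos 304° = 1.68
Leg 3 (239°, 4 km): east 4 sin 239° = -3.43, north 4 cos 239° = -2.06
Net: -11.74 east, -1.83 north. Distance = √((-11.74)² + (-1.83)²) = 11.880 km.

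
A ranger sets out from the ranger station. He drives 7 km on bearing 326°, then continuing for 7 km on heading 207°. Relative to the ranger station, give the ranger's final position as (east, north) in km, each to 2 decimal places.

Leg 1 (326°, 7 km): east 7 sin 326° = -3.91, north 7 cos 326° = 5.80
Leg 2 (207°, 7 km): east 7 sin 207° = -3.18, north 7 cos 207° = -6.24
Summing: -7.09 km east, -0.43 km north → (-7.09, -0.43).

(-7.09, -0.43)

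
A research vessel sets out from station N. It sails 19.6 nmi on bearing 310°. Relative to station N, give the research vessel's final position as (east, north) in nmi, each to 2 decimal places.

Leg 1 (310°, 19.6 nmi): east 19.6 sin 310° = -15.01, north 19.6 cos 310° = 12.60
Summing: -15.01 nmi east, 12.60 nmi north → (-15.01, 12.60).

(-15.01, 12.60)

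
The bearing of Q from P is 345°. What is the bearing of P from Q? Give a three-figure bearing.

165°

Back-bearing = 345° − 180° = 165°.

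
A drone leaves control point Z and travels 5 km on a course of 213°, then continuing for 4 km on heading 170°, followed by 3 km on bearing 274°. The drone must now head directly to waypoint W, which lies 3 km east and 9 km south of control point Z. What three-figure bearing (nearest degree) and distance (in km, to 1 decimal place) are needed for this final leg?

Leg 1 (213°, 5 km): east 5 sin 213° = -2.72, north 5 cos 213° = -4.19
Leg 2 (170°, 4 km): east 4 sin 170° = 0.69, north 4 cos 170° = -3.94
Leg 3 (274°, 3 km): east 3 sin 274° = -2.99, north 3 cos 274° = 0.21
Current position: (-5.02, -7.92). Target: (3, -9). Remaining: Δeast = 8.02, Δnorth = -1.08.
Bearing = atan2(8.02, -1.08) mod 360° = 97.65°; distance = √((8.02)² + (-1.08)²) = 8.093 km.

098°, 8.1 km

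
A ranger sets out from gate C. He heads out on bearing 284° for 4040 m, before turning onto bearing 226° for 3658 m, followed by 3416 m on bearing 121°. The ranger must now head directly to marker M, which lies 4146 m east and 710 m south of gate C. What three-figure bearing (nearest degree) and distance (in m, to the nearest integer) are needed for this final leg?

Leg 1 (284°, 4040 m): east 4040 sin 284° = -3919.99, north 4040 cos 284° = 977.36
Leg 2 (226°, 3658 m): east 3658 sin 226° = -2631.34, north 3658 cos 226° = -2541.06
Leg 3 (121°, 3416 m): east 3416 sin 121° = 2928.08, north 3416 cos 121° = -1759.37
Current position: (-3623.26, -3323.07). Target: (4146, -710). Remaining: Δeast = 7769.26, Δnorth = 2613.07.
Bearing = atan2(7769.26, 2613.07) mod 360° = 71.41°; distance = √((7769.26)² + (2613.07)²) = 8196.917 m.

071°, 8197 m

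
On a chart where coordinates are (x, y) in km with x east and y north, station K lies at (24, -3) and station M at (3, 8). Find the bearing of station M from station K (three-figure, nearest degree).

Δeast = 3 − 24 = -21.00; Δnorth = 8 − -3 = 11.00.
Bearing = atan2(Δeast, Δnorth) mod 360° = 297.65° ≈ 298°.

298°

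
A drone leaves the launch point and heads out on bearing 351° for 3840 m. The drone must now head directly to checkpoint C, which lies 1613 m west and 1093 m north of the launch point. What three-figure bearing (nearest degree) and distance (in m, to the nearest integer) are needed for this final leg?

201°, 2883 m

Leg 1 (351°, 3840 m): east 3840 sin 351° = -600.71, north 3840 cos 351° = 3792.72
Current position: (-600.71, 3792.72). Target: (-1613, 1093). Remaining: Δeast = -1012.29, Δnorth = -2699.72.
Bearing = atan2(-1012.29, -2699.72) mod 360° = 200.55°; distance = √((-1012.29)² + (-2699.72)²) = 2883.269 m.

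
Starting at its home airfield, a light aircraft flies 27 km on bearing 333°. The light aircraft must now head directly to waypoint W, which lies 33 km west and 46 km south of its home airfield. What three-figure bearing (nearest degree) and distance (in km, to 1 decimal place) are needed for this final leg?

196°, 73.1 km

Leg 1 (333°, 27 km): east 27 sin 333° = -12.26, north 27 cos 333° = 24.06
Current position: (-12.26, 24.06). Target: (-33, -46). Remaining: Δeast = -20.74, Δnorth = -70.06.
Bearing = atan2(-20.74, -70.06) mod 360° = 196.49°; distance = √((-20.74)² + (-70.06)²) = 73.063 km.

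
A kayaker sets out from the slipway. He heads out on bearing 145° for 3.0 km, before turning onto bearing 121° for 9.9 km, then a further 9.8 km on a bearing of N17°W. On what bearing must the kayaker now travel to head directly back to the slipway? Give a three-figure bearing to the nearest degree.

256°

Leg 1 (145°, 3.0 km): east 3.0 sin 145° = 1.72, north 3.0 cos 145° = -2.46
Leg 2 (121°, 9.9 km): east 9.9 sin 121° = 8.49, north 9.9 cos 121° = -5.10
Leg 3 (N17°W, 9.8 km): east 9.8 sin 343° = -2.87, north 9.8 cos 343° = 9.37
Net displacement: 7.34 east, 1.82 north. Direction back to start is (-7.34, -1.82): bearing = atan2(-7.34, -1.82) mod 360° = 256.11° ≈ 256°.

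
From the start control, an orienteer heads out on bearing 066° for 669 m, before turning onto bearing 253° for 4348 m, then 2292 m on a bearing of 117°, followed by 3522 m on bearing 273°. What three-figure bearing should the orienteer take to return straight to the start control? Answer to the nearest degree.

070°

Leg 1 (066°, 669 m): east 669 sin 66° = 611.16, north 669 cos 66° = 272.11
Leg 2 (253°, 4348 m): east 4348 sin 253° = -4158.01, north 4348 cos 253° = -1271.23
Leg 3 (117°, 2292 m): east 2292 sin 117° = 2042.19, north 2292 cos 117° = -1040.55
Leg 4 (273°, 3522 m): east 3522 sin 273° = -3517.17, north 3522 cos 273° = 184.33
Net displacement: -5021.84 east, -1855.34 north. Direction back to start is (5021.84, 1855.34): bearing = atan2(5021.84, 1855.34) mod 360° = 69.72° ≈ 070°.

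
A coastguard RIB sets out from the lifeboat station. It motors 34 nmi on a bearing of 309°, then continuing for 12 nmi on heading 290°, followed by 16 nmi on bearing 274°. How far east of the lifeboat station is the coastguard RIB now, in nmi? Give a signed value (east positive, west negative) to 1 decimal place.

Leg 1 (309°, 34 nmi): east 34 sin 309° = -26.42, north 34 cos 309° = 21.40
Leg 2 (290°, 12 nmi): east 12 sin 290° = -11.28, north 12 cos 290° = 4.10
Leg 3 (274°, 16 nmi): east 16 sin 274° = -15.96, north 16 cos 274° = 1.12
Net east component: -53.66 nmi.

-53.7 nmi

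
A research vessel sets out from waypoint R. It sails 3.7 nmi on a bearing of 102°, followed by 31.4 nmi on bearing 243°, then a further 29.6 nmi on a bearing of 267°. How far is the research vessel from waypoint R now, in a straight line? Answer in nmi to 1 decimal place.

56.4 nmi

Leg 1 (102°, 3.7 nmi): east 3.7 sin 102° = 3.62, north 3.7 cos 102° = -0.77
Leg 2 (243°, 31.4 nmi): east 31.4 sin 243° = -27.98, north 31.4 cos 243° = -14.26
Leg 3 (267°, 29.6 nmi): east 29.6 sin 267° = -29.56, north 29.6 cos 267° = -1.55
Net: -53.92 east, -16.57 north. Distance = √((-53.92)² + (-16.57)²) = 56.408 nmi.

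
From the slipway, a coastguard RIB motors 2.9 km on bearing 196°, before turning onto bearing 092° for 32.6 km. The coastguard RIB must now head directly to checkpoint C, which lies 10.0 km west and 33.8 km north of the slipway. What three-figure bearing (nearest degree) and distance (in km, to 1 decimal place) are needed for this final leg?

312°, 56.3 km

Leg 1 (196°, 2.9 km): east 2.9 sin 196° = -0.80, north 2.9 cos 196° = -2.79
Leg 2 (092°, 32.6 km): east 32.6 sin 92° = 32.58, north 32.6 cos 92° = -1.14
Current position: (31.78, -3.93). Target: (-10.0, 33.8). Remaining: Δeast = -41.78, Δnorth = 37.73.
Bearing = atan2(-41.78, 37.73) mod 360° = 312.08°; distance = √((-41.78)² + (37.73)²) = 56.292 km.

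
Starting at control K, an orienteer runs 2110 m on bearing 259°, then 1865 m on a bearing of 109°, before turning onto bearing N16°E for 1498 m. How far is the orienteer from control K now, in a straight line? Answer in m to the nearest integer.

443 m

Leg 1 (259°, 2110 m): east 2110 sin 259° = -2071.23, north 2110 cos 259° = -402.61
Leg 2 (109°, 1865 m): east 1865 sin 109° = 1763.39, north 1865 cos 109° = -607.18
Leg 3 (N16°E, 1498 m): east 1498 sin 16° = 412.90, north 1498 cos 16° = 1439.97
Net: 105.06 east, 430.18 north. Distance = √((105.06)² + (430.18)²) = 442.823 m.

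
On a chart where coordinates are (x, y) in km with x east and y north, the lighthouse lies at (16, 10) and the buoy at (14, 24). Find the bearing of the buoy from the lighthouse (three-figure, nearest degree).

Δeast = 14 − 16 = -2.00; Δnorth = 24 − 10 = 14.00.
Bearing = atan2(Δeast, Δnorth) mod 360° = 351.87° ≈ 352°.

352°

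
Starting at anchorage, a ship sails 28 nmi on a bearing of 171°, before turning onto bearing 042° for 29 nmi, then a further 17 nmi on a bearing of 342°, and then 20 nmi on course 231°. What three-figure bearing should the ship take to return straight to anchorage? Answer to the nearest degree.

310°

Leg 1 (171°, 28 nmi): east 28 sin 171° = 4.38, north 28 cos 171° = -27.66
Leg 2 (042°, 29 nmi): east 29 sin 42° = 19.40, north 29 cos 42° = 21.55
Leg 3 (342°, 17 nmi): east 17 sin 342° = -5.25, north 17 cos 342° = 16.17
Leg 4 (231°, 20 nmi): east 20 sin 231° = -15.54, north 20 cos 231° = -12.59
Net displacement: 2.99 east, -2.52 north. Direction back to start is (-2.99, 2.52): bearing = atan2(-2.99, 2.52) mod 360° = 310.16° ≈ 310°.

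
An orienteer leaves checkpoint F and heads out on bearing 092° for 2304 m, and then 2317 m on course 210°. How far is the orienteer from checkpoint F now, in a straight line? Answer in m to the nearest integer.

2380 m

Leg 1 (092°, 2304 m): east 2304 sin 92° = 2302.60, north 2304 cos 92° = -80.41
Leg 2 (210°, 2317 m): east 2317 sin 210° = -1158.50, north 2317 cos 210° = -2006.58
Net: 1144.10 east, -2086.99 north. Distance = √((1144.10)² + (-2086.99)²) = 2380.017 m.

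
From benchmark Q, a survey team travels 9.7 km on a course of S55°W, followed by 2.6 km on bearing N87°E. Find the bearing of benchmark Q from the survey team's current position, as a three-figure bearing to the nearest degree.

Leg 1 (S55°W, 9.7 km): east 9.7 sin 235° = -7.95, north 9.7 cos 235° = -5.56
Leg 2 (N87°E, 2.6 km): east 2.6 sin 87° = 2.60, north 2.6 cos 87° = 0.14
Net displacement: -5.35 east, -5.43 north. Direction back to start is (5.35, 5.43): bearing = atan2(5.35, 5.43) mod 360° = 44.58° ≈ 045°.

045°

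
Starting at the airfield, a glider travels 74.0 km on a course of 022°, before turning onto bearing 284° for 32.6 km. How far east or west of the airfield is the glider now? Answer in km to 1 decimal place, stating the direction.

3.9 km west

Leg 1 (022°, 74.0 km): east 74.0 sin 22° = 27.72, north 74.0 cos 22° = 68.61
Leg 2 (284°, 32.6 km): east 32.6 sin 284° = -31.63, north 32.6 cos 284° = 7.89
Net east component: -3.91 km.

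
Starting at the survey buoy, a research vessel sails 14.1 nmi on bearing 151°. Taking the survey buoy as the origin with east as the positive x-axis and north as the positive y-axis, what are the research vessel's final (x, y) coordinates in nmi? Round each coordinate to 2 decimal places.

Leg 1 (151°, 14.1 nmi): east 14.1 sin 151° = 6.84, north 14.1 cos 151° = -12.33
Summing: 6.84 nmi east, -12.33 nmi north → (6.84, -12.33).

(6.84, -12.33)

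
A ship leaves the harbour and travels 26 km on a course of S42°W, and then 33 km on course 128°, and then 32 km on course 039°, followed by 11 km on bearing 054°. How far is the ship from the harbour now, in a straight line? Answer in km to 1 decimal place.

38.5 km

Leg 1 (S42°W, 26 km): east 26 sin 222° = -17.40, north 26 cos 222° = -19.32
Leg 2 (128°, 33 km): east 33 sin 128° = 26.00, north 33 cos 128° = -20.32
Leg 3 (039°, 32 km): east 32 sin 39° = 20.14, north 32 cos 39° = 24.87
Leg 4 (054°, 11 km): east 11 sin 54° = 8.90, north 11 cos 54° = 6.47
Net: 37.64 east, -8.30 north. Distance = √((37.64)² + (-8.30)²) = 38.549 km.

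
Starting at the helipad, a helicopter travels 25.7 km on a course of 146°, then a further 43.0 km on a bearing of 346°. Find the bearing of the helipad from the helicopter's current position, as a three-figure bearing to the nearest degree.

Leg 1 (146°, 25.7 km): east 25.7 sin 146° = 14.37, north 25.7 cos 146° = -21.31
Leg 2 (346°, 43.0 km): east 43.0 sin 346° = -10.40, north 43.0 cos 346° = 41.72
Net displacement: 3.97 east, 20.42 north. Direction back to start is (-3.97, -20.42): bearing = atan2(-3.97, -20.42) mod 360° = 191.00° ≈ 191°.

191°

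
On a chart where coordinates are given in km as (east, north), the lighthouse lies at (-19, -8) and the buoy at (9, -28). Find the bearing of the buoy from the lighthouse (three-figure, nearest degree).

Δeast = 9 − -19 = 28.00; Δnorth = -28 − -8 = -20.00.
Bearing = atan2(Δeast, Δnorth) mod 360° = 125.54° ≈ 126°.

126°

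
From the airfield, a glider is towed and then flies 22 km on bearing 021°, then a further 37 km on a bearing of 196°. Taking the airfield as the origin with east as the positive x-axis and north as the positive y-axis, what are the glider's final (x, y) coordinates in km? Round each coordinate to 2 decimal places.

Leg 1 (021°, 22 km): east 22 sin 21° = 7.88, north 22 cos 21° = 20.54
Leg 2 (196°, 37 km): east 37 sin 196° = -10.20, north 37 cos 196° = -35.57
Summing: -2.31 km east, -15.03 km north → (-2.31, -15.03).

(-2.31, -15.03)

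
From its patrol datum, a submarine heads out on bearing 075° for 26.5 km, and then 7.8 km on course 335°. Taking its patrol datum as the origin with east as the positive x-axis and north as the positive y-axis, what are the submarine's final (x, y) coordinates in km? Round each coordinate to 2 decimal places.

Leg 1 (075°, 26.5 km): east 26.5 sin 75° = 25.60, north 26.5 cos 75° = 6.86
Leg 2 (335°, 7.8 km): east 7.8 sin 335° = -3.30, north 7.8 cos 335° = 7.07
Summing: 22.30 km east, 13.93 km north → (22.30, 13.93).

(22.30, 13.93)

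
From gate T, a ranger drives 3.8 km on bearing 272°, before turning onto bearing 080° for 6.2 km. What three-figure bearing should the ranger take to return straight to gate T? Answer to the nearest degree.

242°

Leg 1 (272°, 3.8 km): east 3.8 sin 272° = -3.80, north 3.8 cos 272° = 0.13
Leg 2 (080°, 6.2 km): east 6.2 sin 80° = 6.11, north 6.2 cos 80° = 1.08
Net displacement: 2.31 east, 1.21 north. Direction back to start is (-2.31, -1.21): bearing = atan2(-2.31, -1.21) mod 360° = 242.35° ≈ 242°.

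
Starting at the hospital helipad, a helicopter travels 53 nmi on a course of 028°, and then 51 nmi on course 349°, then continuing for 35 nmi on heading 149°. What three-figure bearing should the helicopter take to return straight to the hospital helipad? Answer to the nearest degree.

Leg 1 (028°, 53 nmi): east 53 sin 28° = 24.88, north 53 cos 28° = 46.80
Leg 2 (349°, 51 nmi): east 51 sin 349° = -9.73, north 51 cos 349° = 50.06
Leg 3 (149°, 35 nmi): east 35 sin 149° = 18.03, north 35 cos 149° = -30.00
Net displacement: 33.18 east, 66.86 north. Direction back to start is (-33.18, -66.86): bearing = atan2(-33.18, -66.86) mod 360° = 206.39° ≈ 206°.

206°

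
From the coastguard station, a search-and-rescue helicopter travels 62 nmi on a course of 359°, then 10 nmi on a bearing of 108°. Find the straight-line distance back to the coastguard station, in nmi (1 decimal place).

Leg 1 (359°, 62 nmi): east 62 sin 359° = -1.08, north 62 cos 359° = 61.99
Leg 2 (108°, 10 nmi): east 10 sin 108° = 9.51, north 10 cos 108° = -3.09
Net: 8.43 east, 58.90 north. Distance = √((8.43)² + (58.90)²) = 59.500 nmi.

59.5 nmi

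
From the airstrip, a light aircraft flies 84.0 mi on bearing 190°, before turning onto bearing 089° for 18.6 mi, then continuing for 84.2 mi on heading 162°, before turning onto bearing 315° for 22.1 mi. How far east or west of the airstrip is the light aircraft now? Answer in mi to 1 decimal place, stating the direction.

14.4 mi east

Leg 1 (190°, 84.0 mi): east 84.0 sin 190° = -14.59, north 84.0 cos 190° = -82.72
Leg 2 (089°, 18.6 mi): east 18.6 sin 89° = 18.60, north 18.6 cos 89° = 0.32
Leg 3 (162°, 84.2 mi): east 84.2 sin 162° = 26.02, north 84.2 cos 162° = -80.08
Leg 4 (315°, 22.1 mi): east 22.1 sin 315° = -15.63, north 22.1 cos 315° = 15.63
Net east component: 14.40 mi.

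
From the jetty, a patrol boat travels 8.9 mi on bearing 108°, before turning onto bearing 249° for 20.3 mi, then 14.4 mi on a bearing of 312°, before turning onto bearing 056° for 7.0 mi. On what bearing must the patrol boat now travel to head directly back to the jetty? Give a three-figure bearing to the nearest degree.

Leg 1 (108°, 8.9 mi): east 8.9 sin 108° = 8.46, north 8.9 cos 108° = -2.75
Leg 2 (249°, 20.3 mi): east 20.3 sin 249° = -18.95, north 20.3 cos 249° = -7.27
Leg 3 (312°, 14.4 mi): east 14.4 sin 312° = -10.70, north 14.4 cos 312° = 9.64
Leg 4 (056°, 7.0 mi): east 7.0 sin 56° = 5.80, north 7.0 cos 56° = 3.91
Net displacement: -15.39 east, 3.52 north. Direction back to start is (15.39, -3.52): bearing = atan2(15.39, -3.52) mod 360° = 102.90° ≈ 103°.

103°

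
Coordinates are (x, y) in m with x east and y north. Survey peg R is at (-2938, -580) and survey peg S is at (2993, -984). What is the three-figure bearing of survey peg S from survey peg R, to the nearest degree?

094°

Δeast = 2993 − -2938 = 5931.00; Δnorth = -984 − -580 = -404.00.
Bearing = atan2(Δeast, Δnorth) mod 360° = 93.90° ≈ 094°.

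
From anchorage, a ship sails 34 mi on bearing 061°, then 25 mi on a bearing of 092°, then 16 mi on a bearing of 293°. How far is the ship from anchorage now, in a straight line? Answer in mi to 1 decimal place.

Leg 1 (061°, 34 mi): east 34 sin 61° = 29.74, north 34 cos 61° = 16.48
Leg 2 (092°, 25 mi): east 25 sin 92° = 24.98, north 25 cos 92° = -0.87
Leg 3 (293°, 16 mi): east 16 sin 293° = -14.73, north 16 cos 293° = 6.25
Net: 39.99 east, 21.86 north. Distance = √((39.99)² + (21.86)²) = 45.579 mi.

45.6 mi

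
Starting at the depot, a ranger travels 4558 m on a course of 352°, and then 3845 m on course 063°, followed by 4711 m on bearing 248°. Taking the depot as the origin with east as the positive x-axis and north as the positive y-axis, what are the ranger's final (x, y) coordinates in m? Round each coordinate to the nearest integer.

(-1576, 4494)

Leg 1 (352°, 4558 m): east 4558 sin 352° = -634.35, north 4558 cos 352° = 4513.64
Leg 2 (063°, 3845 m): east 3845 sin 63° = 3425.92, north 3845 cos 63° = 1745.59
Leg 3 (248°, 4711 m): east 4711 sin 248° = -4367.96, north 4711 cos 248° = -1764.77
Summing: -1576.39 m east, 4494.46 m north → (-1576, 4494).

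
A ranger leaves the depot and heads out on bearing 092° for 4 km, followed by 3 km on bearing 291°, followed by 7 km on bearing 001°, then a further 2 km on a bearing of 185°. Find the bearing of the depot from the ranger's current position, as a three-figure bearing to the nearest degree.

191°

Leg 1 (092°, 4 km): east 4 sin 92° = 4.00, north 4 cos 92° = -0.14
Leg 2 (291°, 3 km): east 3 sin 291° = -2.80, north 3 cos 291° = 1.08
Leg 3 (001°, 7 km): east 7 sin 1° = 0.12, north 7 cos 1° = 7.00
Leg 4 (185°, 2 km): east 2 sin 185° = -0.17, north 2 cos 185° = -1.99
Net displacement: 1.14 east, 5.94 north. Direction back to start is (-1.14, -5.94): bearing = atan2(-1.14, -5.94) mod 360° = 190.90° ≈ 191°.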